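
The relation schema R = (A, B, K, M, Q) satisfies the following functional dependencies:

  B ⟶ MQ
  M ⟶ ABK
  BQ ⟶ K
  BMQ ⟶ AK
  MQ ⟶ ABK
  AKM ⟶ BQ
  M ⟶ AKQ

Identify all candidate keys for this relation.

(B), (M)

{B}⁺: B→MQ adds M, Q; M→ABK adds A, K → {A, B, K, M, Q}.
{M}⁺: M→ABK adds A, B, K; AKM→BQ adds Q → {A, B, K, M, Q}.
Any other superkey contains one of these as a subset, so there are no further candidate keys.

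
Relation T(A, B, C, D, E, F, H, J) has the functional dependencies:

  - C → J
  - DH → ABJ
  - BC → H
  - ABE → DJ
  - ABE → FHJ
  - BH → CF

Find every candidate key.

{A, B, E}, {D, E, H}, {B, C, D, E}

Attribute E never appears on the right-hand side of any dependency, so E must belong to every candidate key.
{E}⁺ = {E}, which is not all of the schema, so we must add further attributes.
{A, B, E}⁺: ABE→DJ adds D, J; ABE→FHJ adds F, H; BH→CF adds C → {A, B, C, D, E, F, H, J}. Minimal: {B, E}⁺ = {B, E}; {A, E}⁺ = {A, E}; {A, B}⁺ = {A, B} — none reach the full schema.
{D, E, H}⁺: DH→ABJ adds A, B, J; ABE→FHJ adds F; BH→CF adds C → {A, B, C, D, E, F, H, J}. Minimal: {E, H}⁺ = {E, H}; {D, H}⁺ = {A, B, C, D, F, H, J}; {D, E}⁺ = {D, E} — none reach the full schema.
{B, C, D, E}⁺: C→J adds J; BC→H adds H; BH→CF adds F; DH→ABJ adds A → {A, B, C, D, E, F, H, J}. Minimal: {C, D, E}⁺ = {C, D, E, J}; {B, D, E}⁺ = {B, D, E}; {B, C, E}⁺ = {B, C, E, F, H, J}; … — none reach the full schema.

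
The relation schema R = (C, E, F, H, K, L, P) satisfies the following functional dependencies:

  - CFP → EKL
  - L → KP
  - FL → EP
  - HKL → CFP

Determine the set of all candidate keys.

{H, L}, {C, F, H, P}

{H, L}⁺: L→KP adds K, P; HKL→CFP adds C, F; CFP→EKL adds E → {C, E, F, H, K, L, P}. Minimal: {L}⁺ = {K, L, P}; {H}⁺ = {H} — none reach the full schema.
{C, F, H, P}⁺: CFP→EKL adds E, K, L → {C, E, F, H, K, L, P}. Minimal: {F, H, P}⁺ = {F, H, P}; {C, H, P}⁺ = {C, H, P}; {C, F, P}⁺ = {C, E, F, K, L, P}; … — none reach the full schema.
Any other superkey contains one of these as a subset, so there are no further candidate keys.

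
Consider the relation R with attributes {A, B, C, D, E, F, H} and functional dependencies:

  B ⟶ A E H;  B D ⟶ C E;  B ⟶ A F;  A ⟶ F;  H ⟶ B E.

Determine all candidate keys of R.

{B, D}⁺: B→AEH adds A, E, H; BD→CE adds C; B→AF adds F → {A, B, C, D, E, F, H}. Minimal: {D}⁺ = {D}; {B}⁺ = {A, B, E, F, H} — none reach the full schema.
{D, H}⁺: H→BE adds B, E; B→AEH adds A; BD→CE adds C; B→AF adds F → {A, B, C, D, E, F, H}. Minimal: {H}⁺ = {A, B, E, F, H}; {D}⁺ = {D} — none reach the full schema.

(B, D), (D, H)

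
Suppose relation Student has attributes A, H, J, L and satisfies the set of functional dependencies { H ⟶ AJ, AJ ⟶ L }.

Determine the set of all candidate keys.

H

Attribute H never appears on the right-hand side of any dependency, so H must belong to every candidate key.
{H}⁺ = {A, H, J, L}, which is all of the schema, so {H} is the only candidate key.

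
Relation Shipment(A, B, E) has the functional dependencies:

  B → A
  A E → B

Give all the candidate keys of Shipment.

Attribute E never appears on the right-hand side of any dependency, so E must belong to every candidate key.
{E}⁺ = {E}, which is not all of the schema, so we must add further attributes.
{A, E}⁺: AE→B adds B → {A, B, E}. Minimal: {E}⁺ = {E}; {A}⁺ = {A} — none reach the full schema.
{B, E}⁺: B→A adds A → {A, B, E}. Minimal: {E}⁺ = {E}; {B}⁺ = {A, B} — none reach the full schema.

{A, E}, {B, E}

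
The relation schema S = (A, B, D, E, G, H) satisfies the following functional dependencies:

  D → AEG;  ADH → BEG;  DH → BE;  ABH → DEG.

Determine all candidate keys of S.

DH, ABH

Attribute H never appears on the right-hand side of any dependency, so H must belong to every candidate key.
{H}⁺ = {H}, which is not all of the schema, so we must add further attributes.
{D, H}⁺: D→AEG adds A, E, G; ADH→BEG adds B → {A, B, D, E, G, H}.
{A, B, H}⁺: ABH→DEG adds D, E, G → {A, B, D, E, G, H}.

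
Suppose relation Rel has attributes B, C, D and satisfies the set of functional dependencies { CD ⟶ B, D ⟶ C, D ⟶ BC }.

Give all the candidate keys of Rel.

{D}

Attribute D never appears on the right-hand side of any dependency, so D must belong to every candidate key.
{D}⁺ = {B, C, D}, which is all of the schema, so {D} is the only candidate key.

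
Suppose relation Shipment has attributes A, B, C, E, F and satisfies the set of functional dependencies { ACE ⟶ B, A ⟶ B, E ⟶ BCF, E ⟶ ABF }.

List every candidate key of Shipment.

{E}

Attribute E never appears on the right-hand side of any dependency, so E must belong to every candidate key.
{E}⁺ = {A, B, C, E, F}, which is all of the schema, so {E} is the only candidate key.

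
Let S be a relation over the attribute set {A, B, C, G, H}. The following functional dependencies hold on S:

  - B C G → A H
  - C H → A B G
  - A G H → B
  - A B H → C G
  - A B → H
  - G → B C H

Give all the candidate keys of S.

{G}⁺: G→BCH adds B, C, H; BCG→AH adds A → {A, B, C, G, H}.
{A, B}⁺: AB→H adds H; ABH→CG adds C, G → {A, B, C, G, H}.
{C, H}⁺: CH→ABG adds A, B, G → {A, B, C, G, H}.
Any other superkey contains one of these as a subset, so there are no further candidate keys.

G, AB, CH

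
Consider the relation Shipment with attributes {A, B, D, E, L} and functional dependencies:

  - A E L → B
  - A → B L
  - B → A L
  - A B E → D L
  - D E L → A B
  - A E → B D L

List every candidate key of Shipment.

Attribute E never appears on the right-hand side of any dependency, so E must belong to every candidate key.
{E}⁺ = {E}, which is not all of the schema, so we must add further attributes.
{A, E}⁺: A→BL adds B, L; ABE→DL adds D → {A, B, D, E, L}. Minimal: {E}⁺ = {E}; {A}⁺ = {A, B, L} — none reach the full schema.
{B, E}⁺: B→AL adds A, L; ABE→DL adds D → {A, B, D, E, L}. Minimal: {E}⁺ = {E}; {B}⁺ = {A, B, L} — none reach the full schema.
{D, E, L}⁺: DEL→AB adds A, B → {A, B, D, E, L}. Minimal: {E, L}⁺ = {E, L}; {D, L}⁺ = {D, L}; {D, E}⁺ = {D, E} — none reach the full schema.
Any other superkey contains one of these as a subset, so there are no further candidate keys.

{A, E}, {B, E}, {D, E, L}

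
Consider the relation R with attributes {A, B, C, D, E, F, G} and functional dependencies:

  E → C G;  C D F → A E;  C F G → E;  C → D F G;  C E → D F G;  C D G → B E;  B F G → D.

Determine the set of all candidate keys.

{C}⁺: C→DFG adds D, F, G; CDG→BE adds B, E; CDF→AE adds A → {A, B, C, D, E, F, G}.
{E}⁺: E→CG adds C, G; C→DFG adds D, F; CDG→BE adds B; CDF→AE adds A → {A, B, C, D, E, F, G}.

{C}; {E}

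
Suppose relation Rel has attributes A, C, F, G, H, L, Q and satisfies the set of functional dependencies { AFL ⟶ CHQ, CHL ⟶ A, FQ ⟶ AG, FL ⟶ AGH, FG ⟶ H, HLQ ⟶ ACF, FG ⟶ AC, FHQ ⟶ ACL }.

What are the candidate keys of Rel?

{F, L}⁺: FL→AGH adds A, G, H; FG→AC adds C; AFL→CHQ adds Q → {A, C, F, G, H, L, Q}. Minimal: {L}⁺ = {L}; {F}⁺ = {F} — none reach the full schema.
{F, Q}⁺: FQ→AG adds A, G; FG→H adds H; FG→AC adds C; FHQ→ACL adds L → {A, C, F, G, H, L, Q}. Minimal: {Q}⁺ = {Q}; {F}⁺ = {F} — none reach the full schema.
{H, L, Q}⁺: HLQ→ACF adds A, C, F; FQ→AG adds G → {A, C, F, G, H, L, Q}. Minimal: {L, Q}⁺ = {L, Q}; {H, Q}⁺ = {H, Q}; {H, L}⁺ = {H, L} — none reach the full schema.
Any other superkey contains one of these as a subset, so there are no further candidate keys.

(F, L), (F, Q), (H, L, Q)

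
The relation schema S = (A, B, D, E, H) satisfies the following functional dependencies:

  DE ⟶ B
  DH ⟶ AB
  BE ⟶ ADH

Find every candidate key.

{B, E}, {D, E}

Attribute E never appears on the right-hand side of any dependency, so E must belong to every candidate key.
{E}⁺ = {E}, which is not all of the schema, so we must add further attributes.
{B, E}⁺: BE→ADH adds A, D, H → {A, B, D, E, H}. Minimal: {E}⁺ = {E}; {B}⁺ = {B} — none reach the full schema.
{D, E}⁺: DE→B adds B; BE→ADH adds A, H → {A, B, D, E, H}. Minimal: {E}⁺ = {E}; {D}⁺ = {D} — none reach the full schema.
Any other superkey contains one of these as a subset, so there are no further candidate keys.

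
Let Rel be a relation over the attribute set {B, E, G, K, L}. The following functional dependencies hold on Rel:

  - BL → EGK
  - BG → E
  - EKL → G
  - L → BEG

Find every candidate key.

{L}

Attribute L never appears on the right-hand side of any dependency, so L must belong to every candidate key.
{L}⁺ = {B, E, G, K, L}, which is all of the schema, so {L} is the only candidate key.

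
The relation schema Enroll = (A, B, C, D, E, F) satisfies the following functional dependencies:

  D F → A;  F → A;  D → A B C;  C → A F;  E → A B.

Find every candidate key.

{D, E}

Attributes D, E never appear on any right-hand side, so every candidate key must contain {D, E}.
{D, E}⁺ = {A, B, C, D, E, F}, which is all of the schema, so {D, E} is the only candidate key.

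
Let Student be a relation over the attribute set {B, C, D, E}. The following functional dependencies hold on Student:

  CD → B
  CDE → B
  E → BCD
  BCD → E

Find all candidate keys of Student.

E; CD

{E}⁺: E→BCD adds B, C, D → {B, C, D, E}.
{C, D}⁺: CD→B adds B; BCD→E adds E → {B, C, D, E}. Minimal: {D}⁺ = {D}; {C}⁺ = {C} — none reach the full schema.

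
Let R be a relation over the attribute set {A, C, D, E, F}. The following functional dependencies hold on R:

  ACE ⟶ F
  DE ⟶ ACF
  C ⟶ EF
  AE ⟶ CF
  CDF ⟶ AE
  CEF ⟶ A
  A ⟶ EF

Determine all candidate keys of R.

Attribute D never appears on the right-hand side of any dependency, so D must belong to every candidate key.
{D}⁺ = {D}, which is not all of the schema, so we must add further attributes.
{A, D}⁺: A→EF adds E, F; DE→ACF adds C → {A, C, D, E, F}. Minimal: {D}⁺ = {D}; {A}⁺ = {A, C, E, F} — none reach the full schema.
{C, D}⁺: C→EF adds E, F; CDF→AE adds A → {A, C, D, E, F}. Minimal: {D}⁺ = {D}; {C}⁺ = {A, C, E, F} — none reach the full schema.
{D, E}⁺: DE→ACF adds A, C, F → {A, C, D, E, F}. Minimal: {E}⁺ = {E}; {D}⁺ = {D} — none reach the full schema.
Any other superkey contains one of these as a subset, so there are no further candidate keys.

AD, CD, DE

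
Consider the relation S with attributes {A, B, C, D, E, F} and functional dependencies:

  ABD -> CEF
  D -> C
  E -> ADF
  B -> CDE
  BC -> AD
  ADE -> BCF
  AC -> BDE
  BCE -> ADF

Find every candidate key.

{B}⁺: B→CDE adds C, D, E; BC→AD adds A; ADE→BCF adds F → {A, B, C, D, E, F}.
{E}⁺: E→ADF adds A, D, F; ADE→BCF adds B, C → {A, B, C, D, E, F}.
{A, C}⁺: AC→BDE adds B, D, E; BCE→ADF adds F → {A, B, C, D, E, F}. Minimal: {C}⁺ = {C}; {A}⁺ = {A} — none reach the full schema.
{A, D}⁺: D→C adds C; AC→BDE adds B, E; BCE→ADF adds F → {A, B, C, D, E, F}. Minimal: {D}⁺ = {C, D}; {A}⁺ = {A} — none reach the full schema.

(B), (E), (A, C), (A, D)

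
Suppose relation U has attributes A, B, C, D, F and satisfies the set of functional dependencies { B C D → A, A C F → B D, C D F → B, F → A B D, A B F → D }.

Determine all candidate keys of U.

Attributes C, F never appear on any right-hand side, so every candidate key must contain {C, F}.
{C, F}⁺ = {A, B, C, D, F}, which is all of the schema, so {C, F} is the only candidate key.

(C, F)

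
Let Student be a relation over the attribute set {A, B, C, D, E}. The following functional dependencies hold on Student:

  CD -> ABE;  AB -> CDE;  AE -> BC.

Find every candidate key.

(A, B), (A, E), (C, D)

{A, B}⁺: AB→CDE adds C, D, E → {A, B, C, D, E}.
{A, E}⁺: AE→BC adds B, C; AB→CDE adds D → {A, B, C, D, E}.
{C, D}⁺: CD→ABE adds A, B, E → {A, B, C, D, E}.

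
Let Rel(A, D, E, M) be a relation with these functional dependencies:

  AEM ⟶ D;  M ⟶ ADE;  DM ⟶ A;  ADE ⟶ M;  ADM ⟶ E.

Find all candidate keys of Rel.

{M}⁺: M→ADE adds A, D, E → {A, D, E, M}.
{A, D, E}⁺: ADE→M adds M → {A, D, E, M}. Minimal: {D, E}⁺ = {D, E}; {A, E}⁺ = {A, E}; {A, D}⁺ = {A, D} — none reach the full schema.

{M}; {A, D, E}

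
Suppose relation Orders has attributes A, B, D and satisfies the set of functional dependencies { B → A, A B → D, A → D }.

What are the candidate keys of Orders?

{B}

Attribute B never appears on the right-hand side of any dependency, so B must belong to every candidate key.
{B}⁺ = {A, B, D}, which is all of the schema, so {B} is the only candidate key.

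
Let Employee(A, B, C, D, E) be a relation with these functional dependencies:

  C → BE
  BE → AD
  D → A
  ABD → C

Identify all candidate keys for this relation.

{C}⁺: C→BE adds B, E; BE→AD adds A, D → {A, B, C, D, E}.
{B, D}⁺: D→A adds A; ABD→C adds C; C→BE adds E → {A, B, C, D, E}. Minimal: {D}⁺ = {A, D}; {B}⁺ = {B} — none reach the full schema.
{B, E}⁺: BE→AD adds A, D; ABD→C adds C → {A, B, C, D, E}. Minimal: {E}⁺ = {E}; {B}⁺ = {B} — none reach the full schema.

C, BD, BE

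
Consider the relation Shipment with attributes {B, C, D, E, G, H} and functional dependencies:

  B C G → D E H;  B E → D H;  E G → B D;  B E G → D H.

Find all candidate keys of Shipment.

{B, C, G}, {C, E, G}

Attributes C, G never appear on any right-hand side, so every candidate key must contain {C, G}.
{C, G}⁺ = {C, G}, which is not all of the schema, so we must add further attributes.
{B, C, G}⁺: BCG→DEH adds D, E, H → {B, C, D, E, G, H}.
{C, E, G}⁺: EG→BD adds B, D; BEG→DH adds H → {B, C, D, E, G, H}.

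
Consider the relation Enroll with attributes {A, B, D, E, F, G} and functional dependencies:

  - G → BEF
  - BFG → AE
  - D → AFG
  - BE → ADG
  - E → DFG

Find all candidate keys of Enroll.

{D}⁺: D→AFG adds A, F, G; G→BEF adds B, E → {A, B, D, E, F, G}.
{E}⁺: E→DFG adds D, F, G; G→BEF adds B; BFG→AE adds A → {A, B, D, E, F, G}.
{G}⁺: G→BEF adds B, E, F; BFG→AE adds A; BE→ADG adds D → {A, B, D, E, F, G}.
Any other superkey contains one of these as a subset, so there are no further candidate keys.

(D); (E); (G)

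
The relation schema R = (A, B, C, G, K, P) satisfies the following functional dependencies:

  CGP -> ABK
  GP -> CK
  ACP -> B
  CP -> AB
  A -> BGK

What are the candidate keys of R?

{A, P}⁺: A→BGK adds B, G, K; GP→CK adds C → {A, B, C, G, K, P}. Minimal: {P}⁺ = {P}; {A}⁺ = {A, B, G, K} — none reach the full schema.
{C, P}⁺: CP→AB adds A, B; A→BGK adds G, K → {A, B, C, G, K, P}. Minimal: {P}⁺ = {P}; {C}⁺ = {C} — none reach the full schema.
{G, P}⁺: GP→CK adds C, K; CP→AB adds A, B → {A, B, C, G, K, P}. Minimal: {P}⁺ = {P}; {G}⁺ = {G} — none reach the full schema.

{A, P}; {C, P}; {G, P}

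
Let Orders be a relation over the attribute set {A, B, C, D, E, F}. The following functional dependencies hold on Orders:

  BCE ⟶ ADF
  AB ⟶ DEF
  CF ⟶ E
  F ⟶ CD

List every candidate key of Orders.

AB, BF, BCE

{A, B}⁺: AB→DEF adds D, E, F; F→CD adds C → {A, B, C, D, E, F}. Minimal: {B}⁺ = {B}; {A}⁺ = {A} — none reach the full schema.
{B, F}⁺: F→CD adds C, D; CF→E adds E; BCE→ADF adds A → {A, B, C, D, E, F}. Minimal: {F}⁺ = {C, D, E, F}; {B}⁺ = {B} — none reach the full schema.
{B, C, E}⁺: BCE→ADF adds A, D, F → {A, B, C, D, E, F}. Minimal: {C, E}⁺ = {C, E}; {B, E}⁺ = {B, E}; {B, C}⁺ = {B, C} — none reach the full schema.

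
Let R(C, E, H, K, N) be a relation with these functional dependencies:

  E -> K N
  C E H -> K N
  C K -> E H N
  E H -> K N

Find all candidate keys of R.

Attribute C never appears on the right-hand side of any dependency, so C must belong to every candidate key.
{C}⁺ = {C}, which is not all of the schema, so we must add further attributes.
{C, E}⁺: E→KN adds K, N; CK→EHN adds H → {C, E, H, K, N}. Minimal: {E}⁺ = {E, K, N}; {C}⁺ = {C} — none reach the full schema.
{C, K}⁺: CK→EHN adds E, H, N → {C, E, H, K, N}. Minimal: {K}⁺ = {K}; {C}⁺ = {C} — none reach the full schema.
Any other superkey contains one of these as a subset, so there are no further candidate keys.

CE, CK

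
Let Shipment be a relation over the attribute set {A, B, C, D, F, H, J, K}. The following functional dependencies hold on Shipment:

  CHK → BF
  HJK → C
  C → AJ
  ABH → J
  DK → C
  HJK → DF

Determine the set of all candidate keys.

Attributes H, K never appear on any right-hand side, so every candidate key must contain {H, K}.
{H, K}⁺ = {H, K}, which is not all of the schema, so we must add further attributes.
{C, H, K}⁺: CHK→BF adds B, F; C→AJ adds A, J; HJK→DF adds D → {A, B, C, D, F, H, J, K}.
{D, H, K}⁺: DK→C adds C; CHK→BF adds B, F; C→AJ adds A, J → {A, B, C, D, F, H, J, K}.
{H, J, K}⁺: HJK→C adds C; C→AJ adds A; HJK→DF adds D, F; CHK→BF adds B → {A, B, C, D, F, H, J, K}.
{A, B, H, K}⁺: ABH→J adds J; HJK→DF adds D, F; HJK→C adds C → {A, B, C, D, F, H, J, K}.

{C, H, K}; {D, H, K}; {H, J, K}; {A, B, H, K}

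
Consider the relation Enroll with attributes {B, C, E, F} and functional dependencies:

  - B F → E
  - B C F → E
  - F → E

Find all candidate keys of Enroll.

{B, C, F}

{B, C, F}⁺: BF→E adds E → {B, C, E, F}. Minimal: {C, F}⁺ = {C, E, F}; {B, F}⁺ = {B, E, F}; {B, C}⁺ = {B, C} — none reach the full schema.
No other minimal superkey exists.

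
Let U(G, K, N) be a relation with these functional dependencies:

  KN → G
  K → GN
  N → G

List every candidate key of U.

{K}⁺: K→GN adds G, N → {G, K, N}.

(K)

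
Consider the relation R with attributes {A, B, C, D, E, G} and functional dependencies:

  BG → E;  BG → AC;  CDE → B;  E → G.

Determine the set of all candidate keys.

BDE; BDG; CDE

Attribute D never appears on the right-hand side of any dependency, so D must belong to every candidate key.
{D}⁺ = {D}, which is not all of the schema, so we must add further attributes.
{B, D, E}⁺: E→G adds G; BG→AC adds A, C → {A, B, C, D, E, G}.
{B, D, G}⁺: BG→E adds E; BG→AC adds A, C → {A, B, C, D, E, G}.
{C, D, E}⁺: CDE→B adds B; E→G adds G; BG→AC adds A → {A, B, C, D, E, G}.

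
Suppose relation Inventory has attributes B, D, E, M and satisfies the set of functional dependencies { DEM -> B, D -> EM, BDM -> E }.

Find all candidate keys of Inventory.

Attribute D never appears on the right-hand side of any dependency, so D must belong to every candidate key.
{D}⁺ = {B, D, E, M}, which is all of the schema, so {D} is the only candidate key.

{D}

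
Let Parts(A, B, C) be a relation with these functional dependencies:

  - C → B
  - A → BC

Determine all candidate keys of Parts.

{A}

Attribute A never appears on the right-hand side of any dependency, so A must belong to every candidate key.
{A}⁺ = {A, B, C}, which is all of the schema, so {A} is the only candidate key.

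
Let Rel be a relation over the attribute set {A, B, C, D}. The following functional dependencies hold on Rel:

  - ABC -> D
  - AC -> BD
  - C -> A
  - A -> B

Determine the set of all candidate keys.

C

Attribute C never appears on the right-hand side of any dependency, so C must belong to every candidate key.
{C}⁺ = {A, B, C, D}, which is all of the schema, so {C} is the only candidate key.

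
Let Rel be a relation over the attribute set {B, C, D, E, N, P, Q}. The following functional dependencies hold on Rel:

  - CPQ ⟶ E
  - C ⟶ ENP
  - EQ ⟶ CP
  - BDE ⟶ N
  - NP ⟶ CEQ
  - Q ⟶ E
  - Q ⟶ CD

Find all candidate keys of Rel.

Attribute B never appears on the right-hand side of any dependency, so B must belong to every candidate key.
{B}⁺ = {B}, which is not all of the schema, so we must add further attributes.
{B, C}⁺: C→ENP adds E, N, P; NP→CEQ adds Q; Q→CD adds D → {B, C, D, E, N, P, Q}. Minimal: {C}⁺ = {C, D, E, N, P, Q}; {B}⁺ = {B} — none reach the full schema.
{B, Q}⁺: Q→E adds E; Q→CD adds C, D; C→ENP adds N, P → {B, C, D, E, N, P, Q}. Minimal: {Q}⁺ = {C, D, E, N, P, Q}; {B}⁺ = {B} — none reach the full schema.
{B, N, P}⁺: NP→CEQ adds C, E, Q; Q→CD adds D → {B, C, D, E, N, P, Q}. Minimal: {N, P}⁺ = {C, D, E, N, P, Q}; {B, P}⁺ = {B, P}; {B, N}⁺ = {B, N} — none reach the full schema.
{B, D, E, P}⁺: BDE→N adds N; NP→CEQ adds C, Q → {B, C, D, E, N, P, Q}. Minimal: {D, E, P}⁺ = {D, E, P}; {B, E, P}⁺ = {B, E, P}; {B, D, P}⁺ = {B, D, P}; … — none reach the full schema.

(B, C); (B, Q); (B, N, P); (B, D, E, P)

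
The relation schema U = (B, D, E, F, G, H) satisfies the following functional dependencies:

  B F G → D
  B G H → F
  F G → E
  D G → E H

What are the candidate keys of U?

{B, D, G}; {B, F, G}; {B, G, H}

{B, D, G}⁺: DG→EH adds E, H; BGH→F adds F → {B, D, E, F, G, H}. Minimal: {D, G}⁺ = {D, E, G, H}; {B, G}⁺ = {B, G}; {B, D}⁺ = {B, D} — none reach the full schema.
{B, F, G}⁺: BFG→D adds D; FG→E adds E; DG→EH adds H → {B, D, E, F, G, H}. Minimal: {F, G}⁺ = {E, F, G}; {B, G}⁺ = {B, G}; {B, F}⁺ = {B, F} — none reach the full schema.
{B, G, H}⁺: BGH→F adds F; FG→E adds E; BFG→D adds D → {B, D, E, F, G, H}. Minimal: {G, H}⁺ = {G, H}; {B, H}⁺ = {B, H}; {B, G}⁺ = {B, G} — none reach the full schema.
Any other superkey contains one of these as a subset, so there are no further candidate keys.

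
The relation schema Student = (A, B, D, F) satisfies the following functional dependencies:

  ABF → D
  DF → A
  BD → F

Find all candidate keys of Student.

{B, D}, {A, B, F}

Attribute B never appears on the right-hand side of any dependency, so B must belong to every candidate key.
{B}⁺ = {B}, which is not all of the schema, so we must add further attributes.
{B, D}⁺: BD→F adds F; DF→A adds A → {A, B, D, F}. Minimal: {D}⁺ = {D}; {B}⁺ = {B} — none reach the full schema.
{A, B, F}⁺: ABF→D adds D → {A, B, D, F}. Minimal: {B, F}⁺ = {B, F}; {A, F}⁺ = {A, F}; {A, B}⁺ = {A, B} — none reach the full schema.
Any other superkey contains one of these as a subset, so there are no further candidate keys.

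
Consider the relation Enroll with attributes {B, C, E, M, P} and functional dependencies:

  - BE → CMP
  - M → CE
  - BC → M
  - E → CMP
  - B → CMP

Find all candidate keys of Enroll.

{B}⁺: B→CMP adds C, M, P; M→CE adds E → {B, C, E, M, P}.
No other minimal superkey exists.

B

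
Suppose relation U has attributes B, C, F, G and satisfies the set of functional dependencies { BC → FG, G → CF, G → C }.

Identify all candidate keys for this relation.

Attribute B never appears on the right-hand side of any dependency, so B must belong to every candidate key.
{B}⁺ = {B}, which is not all of the schema, so we must add further attributes.
{B, C}⁺: BC→FG adds F, G → {B, C, F, G}. Minimal: {C}⁺ = {C}; {B}⁺ = {B} — none reach the full schema.
{B, G}⁺: G→CF adds C, F → {B, C, F, G}. Minimal: {G}⁺ = {C, F, G}; {B}⁺ = {B} — none reach the full schema.
Any other superkey contains one of these as a subset, so there are no further candidate keys.

{B, C}, {B, G}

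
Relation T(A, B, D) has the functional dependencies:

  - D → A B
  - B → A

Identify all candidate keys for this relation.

Attribute D never appears on the right-hand side of any dependency, so D must belong to every candidate key.
{D}⁺ = {A, B, D}, which is all of the schema, so {D} is the only candidate key.

(D)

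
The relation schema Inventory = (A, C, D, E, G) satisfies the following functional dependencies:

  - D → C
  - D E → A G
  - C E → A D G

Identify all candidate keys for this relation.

Attribute E never appears on the right-hand side of any dependency, so E must belong to every candidate key.
{E}⁺ = {E}, which is not all of the schema, so we must add further attributes.
{C, E}⁺: CE→ADG adds A, D, G → {A, C, D, E, G}. Minimal: {E}⁺ = {E}; {C}⁺ = {C} — none reach the full schema.
{D, E}⁺: D→C adds C; DE→AG adds A, G → {A, C, D, E, G}. Minimal: {E}⁺ = {E}; {D}⁺ = {C, D} — none reach the full schema.
Any other superkey contains one of these as a subset, so there are no further candidate keys.

{C, E}; {D, E}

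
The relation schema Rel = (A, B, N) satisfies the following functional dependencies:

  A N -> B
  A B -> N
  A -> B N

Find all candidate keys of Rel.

{A}

Attribute A never appears on the right-hand side of any dependency, so A must belong to every candidate key.
{A}⁺ = {A, B, N}, which is all of the schema, so {A} is the only candidate key.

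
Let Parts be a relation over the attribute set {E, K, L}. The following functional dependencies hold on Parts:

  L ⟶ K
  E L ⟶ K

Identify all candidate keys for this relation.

Attributes E, L never appear on any right-hand side, so every candidate key must contain {E, L}.
{E, L}⁺ = {E, K, L}, which is all of the schema, so {E, L} is the only candidate key.

{E, L}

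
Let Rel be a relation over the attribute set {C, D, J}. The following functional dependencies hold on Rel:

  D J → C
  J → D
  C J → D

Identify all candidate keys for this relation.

{J}⁺: J→D adds D; DJ→C adds C → {C, D, J}.

(J)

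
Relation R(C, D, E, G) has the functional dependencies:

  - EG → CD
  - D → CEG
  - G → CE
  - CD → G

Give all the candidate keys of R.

{D}⁺: D→CEG adds C, E, G → {C, D, E, G}.
{G}⁺: G→CE adds C, E; EG→CD adds D → {C, D, E, G}.

D; G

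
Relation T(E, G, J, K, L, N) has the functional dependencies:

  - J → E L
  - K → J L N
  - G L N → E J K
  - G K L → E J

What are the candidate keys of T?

Attribute G never appears on the right-hand side of any dependency, so G must belong to every candidate key.
{G}⁺ = {G}, which is not all of the schema, so we must add further attributes.
{G, K}⁺: K→JLN adds J, L, N; GLN→EJK adds E → {E, G, J, K, L, N}. Minimal: {K}⁺ = {E, J, K, L, N}; {G}⁺ = {G} — none reach the full schema.
{G, J, N}⁺: J→EL adds E, L; GLN→EJK adds K → {E, G, J, K, L, N}. Minimal: {J, N}⁺ = {E, J, L, N}; {G, N}⁺ = {G, N}; {G, J}⁺ = {E, G, J, L} — none reach the full schema.
{G, L, N}⁺: GLN→EJK adds E, J, K → {E, G, J, K, L, N}. Minimal: {L, N}⁺ = {L, N}; {G, N}⁺ = {G, N}; {G, L}⁺ = {G, L} — none reach the full schema.

{G, K}, {G, J, N}, {G, L, N}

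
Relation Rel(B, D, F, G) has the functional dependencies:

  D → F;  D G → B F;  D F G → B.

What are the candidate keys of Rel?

DG

Attributes D, G never appear on any right-hand side, so every candidate key must contain {D, G}.
{D, G}⁺ = {B, D, F, G}, which is all of the schema, so {D, G} is the only candidate key.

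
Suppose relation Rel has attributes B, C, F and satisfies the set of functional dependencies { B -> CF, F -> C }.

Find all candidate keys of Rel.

Attribute B never appears on the right-hand side of any dependency, so B must belong to every candidate key.
{B}⁺ = {B, C, F}, which is all of the schema, so {B} is the only candidate key.

B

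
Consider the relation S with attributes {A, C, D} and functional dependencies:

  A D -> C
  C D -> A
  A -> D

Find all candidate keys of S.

(A), (C, D)

{A}⁺: A→D adds D; AD→C adds C → {A, C, D}.
{C, D}⁺: CD→A adds A → {A, C, D}. Minimal: {D}⁺ = {D}; {C}⁺ = {C} — none reach the full schema.
Any other superkey contains one of these as a subset, so there are no further candidate keys.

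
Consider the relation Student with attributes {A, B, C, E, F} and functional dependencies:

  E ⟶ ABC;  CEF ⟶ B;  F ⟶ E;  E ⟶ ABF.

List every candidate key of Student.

{E}⁺: E→ABC adds A, B, C; E→ABF adds F → {A, B, C, E, F}.
{F}⁺: F→E adds E; E→ABF adds A, B; E→ABC adds C → {A, B, C, E, F}.
Any other superkey contains one of these as a subset, so there are no further candidate keys.

{E}, {F}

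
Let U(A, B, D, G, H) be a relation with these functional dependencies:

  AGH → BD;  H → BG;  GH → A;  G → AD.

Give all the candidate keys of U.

{H}

{H}⁺: H→BG adds B, G; GH→A adds A; G→AD adds D → {A, B, D, G, H}.
No other minimal superkey exists.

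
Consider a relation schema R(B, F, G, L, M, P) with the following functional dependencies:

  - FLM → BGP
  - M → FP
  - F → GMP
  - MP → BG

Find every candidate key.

Attribute L never appears on the right-hand side of any dependency, so L must belong to every candidate key.
{L}⁺ = {L}, which is not all of the schema, so we must add further attributes.
{F, L}⁺: F→GMP adds G, M, P; MP→BG adds B → {B, F, G, L, M, P}. Minimal: {L}⁺ = {L}; {F}⁺ = {B, F, G, M, P} — none reach the full schema.
{L, M}⁺: M→FP adds F, P; F→GMP adds G; MP→BG adds B → {B, F, G, L, M, P}. Minimal: {M}⁺ = {B, F, G, M, P}; {L}⁺ = {L} — none reach the full schema.
Any other superkey contains one of these as a subset, so there are no further candidate keys.

FL, LM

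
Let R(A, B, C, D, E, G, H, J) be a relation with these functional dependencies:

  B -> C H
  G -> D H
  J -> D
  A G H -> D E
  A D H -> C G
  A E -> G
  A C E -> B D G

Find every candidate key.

{A, B, J}, {A, E, J}, {A, G, J}, {A, H, J}

Attributes A, J never appear on any right-hand side, so every candidate key must contain {A, J}.
{A, J}⁺ = {A, D, J}, which is not all of the schema, so we must add further attributes.
{A, B, J}⁺: B→CH adds C, H; J→D adds D; ADH→CG adds G; AGH→DE adds E → {A, B, C, D, E, G, H, J}. Minimal: {B, J}⁺ = {B, C, D, H, J}; {A, J}⁺ = {A, D, J}; {A, B}⁺ = {A, B, C, H} — none reach the full schema.
{A, E, J}⁺: J→D adds D; AE→G adds G; G→DH adds H; ADH→CG adds C; ACE→BDG adds B → {A, B, C, D, E, G, H, J}. Minimal: {E, J}⁺ = {D, E, J}; {A, J}⁺ = {A, D, J}; {A, E}⁺ = {A, B, C, D, E, G, H} — none reach the full schema.
{A, G, J}⁺: G→DH adds D, H; AGH→DE adds E; ADH→CG adds C; ACE→BDG adds B → {A, B, C, D, E, G, H, J}. Minimal: {G, J}⁺ = {D, G, H, J}; {A, J}⁺ = {A, D, J}; {A, G}⁺ = {A, B, C, D, E, G, H} — none reach the full schema.
{A, H, J}⁺: J→D adds D; ADH→CG adds C, G; AGH→DE adds E; ACE→BDG adds B → {A, B, C, D, E, G, H, J}. Minimal: {H, J}⁺ = {D, H, J}; {A, J}⁺ = {A, D, J}; {A, H}⁺ = {A, H} — none reach the full schema.
Any other superkey contains one of these as a subset, so there are no further candidate keys.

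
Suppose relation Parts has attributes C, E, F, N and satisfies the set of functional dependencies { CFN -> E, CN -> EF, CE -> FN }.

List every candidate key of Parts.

Attribute C never appears on the right-hand side of any dependency, so C must belong to every candidate key.
{C}⁺ = {C}, which is not all of the schema, so we must add further attributes.
{C, E}⁺: CE→FN adds F, N → {C, E, F, N}. Minimal: {E}⁺ = {E}; {C}⁺ = {C} — none reach the full schema.
{C, N}⁺: CN→EF adds E, F → {C, E, F, N}. Minimal: {N}⁺ = {N}; {C}⁺ = {C} — none reach the full schema.

(C, E); (C, N)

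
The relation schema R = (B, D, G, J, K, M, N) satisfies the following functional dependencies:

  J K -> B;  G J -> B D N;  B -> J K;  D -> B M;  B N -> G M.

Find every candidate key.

{B, G}, {B, N}, {D, G}, {D, N}, {G, J}, {J, K, N}

{B, G}⁺: B→JK adds J, K; GJ→BDN adds D, N; D→BM adds M → {B, D, G, J, K, M, N}. Minimal: {G}⁺ = {G}; {B}⁺ = {B, J, K} — none reach the full schema.
{B, N}⁺: B→JK adds J, K; BN→GM adds G, M; GJ→BDN adds D → {B, D, G, J, K, M, N}. Minimal: {N}⁺ = {N}; {B}⁺ = {B, J, K} — none reach the full schema.
{D, G}⁺: D→BM adds B, M; B→JK adds J, K; GJ→BDN adds N → {B, D, G, J, K, M, N}. Minimal: {G}⁺ = {G}; {D}⁺ = {B, D, J, K, M} — none reach the full schema.
{D, N}⁺: D→BM adds B, M; BN→GM adds G; B→JK adds J, K → {B, D, G, J, K, M, N}. Minimal: {N}⁺ = {N}; {D}⁺ = {B, D, J, K, M} — none reach the full schema.
{G, J}⁺: GJ→BDN adds B, D, N; B→JK adds K; D→BM adds M → {B, D, G, J, K, M, N}. Minimal: {J}⁺ = {J}; {G}⁺ = {G} — none reach the full schema.
{J, K, N}⁺: JK→B adds B; BN→GM adds G, M; GJ→BDN adds D → {B, D, G, J, K, M, N}. Minimal: {K, N}⁺ = {K, N}; {J, N}⁺ = {J, N}; {J, K}⁺ = {B, J, K} — none reach the full schema.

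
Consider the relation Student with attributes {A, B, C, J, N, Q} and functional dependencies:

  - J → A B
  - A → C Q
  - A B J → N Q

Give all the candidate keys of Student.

(J)

{J}⁺: J→AB adds A, B; A→CQ adds C, Q; ABJ→NQ adds N → {A, B, C, J, N, Q}.
No other minimal superkey exists.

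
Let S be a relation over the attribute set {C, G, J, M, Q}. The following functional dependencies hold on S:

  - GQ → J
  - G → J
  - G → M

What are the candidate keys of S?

{C, G, Q}

Attributes C, G, Q never appear on any right-hand side, so every candidate key must contain {C, G, Q}.
{C, G, Q}⁺ = {C, G, J, M, Q}, which is all of the schema, so {C, G, Q} is the only candidate key.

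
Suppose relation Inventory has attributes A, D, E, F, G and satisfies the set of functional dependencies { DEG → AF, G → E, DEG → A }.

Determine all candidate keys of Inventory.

(D, G)

Attributes D, G never appear on any right-hand side, so every candidate key must contain {D, G}.
{D, G}⁺ = {A, D, E, F, G}, which is all of the schema, so {D, G} is the only candidate key.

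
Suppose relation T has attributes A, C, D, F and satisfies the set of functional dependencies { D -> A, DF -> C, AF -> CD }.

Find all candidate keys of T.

{A, F}⁺: AF→CD adds C, D → {A, C, D, F}.
{D, F}⁺: D→A adds A; DF→C adds C → {A, C, D, F}.
Any other superkey contains one of these as a subset, so there are no further candidate keys.

{A, F}; {D, F}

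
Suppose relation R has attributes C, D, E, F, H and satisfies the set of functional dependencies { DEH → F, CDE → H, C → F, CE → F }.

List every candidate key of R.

CDE

Attributes C, D, E never appear on any right-hand side, so every candidate key must contain {C, D, E}.
{C, D, E}⁺ = {C, D, E, F, H}, which is all of the schema, so {C, D, E} is the only candidate key.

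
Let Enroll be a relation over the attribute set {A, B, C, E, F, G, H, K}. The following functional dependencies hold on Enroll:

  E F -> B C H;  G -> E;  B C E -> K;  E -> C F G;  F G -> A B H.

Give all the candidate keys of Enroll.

{E}⁺: E→CFG adds C, F, G; FG→ABH adds A, B, H; BCE→K adds K → {A, B, C, E, F, G, H, K}.
{G}⁺: G→E adds E; E→CFG adds C, F; FG→ABH adds A, B, H; BCE→K adds K → {A, B, C, E, F, G, H, K}.
Any other superkey contains one of these as a subset, so there are no further candidate keys.

E, G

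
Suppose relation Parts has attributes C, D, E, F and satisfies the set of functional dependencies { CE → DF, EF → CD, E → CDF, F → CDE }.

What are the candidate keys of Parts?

{E}; {F}

{E}⁺: E→CDF adds C, D, F → {C, D, E, F}.
{F}⁺: F→CDE adds C, D, E → {C, D, E, F}.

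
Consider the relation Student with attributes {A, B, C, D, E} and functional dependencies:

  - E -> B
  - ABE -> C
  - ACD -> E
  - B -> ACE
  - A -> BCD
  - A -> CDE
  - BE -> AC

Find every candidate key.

{A}⁺: A→BCD adds B, C, D; A→CDE adds E → {A, B, C, D, E}.
{B}⁺: B→ACE adds A, C, E; A→BCD adds D → {A, B, C, D, E}.
{E}⁺: E→B adds B; B→ACE adds A, C; A→BCD adds D → {A, B, C, D, E}.

(A); (B); (E)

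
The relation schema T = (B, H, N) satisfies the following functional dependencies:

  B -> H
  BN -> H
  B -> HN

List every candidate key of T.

(B)

{B}⁺: B→H adds H; B→HN adds N → {B, H, N}.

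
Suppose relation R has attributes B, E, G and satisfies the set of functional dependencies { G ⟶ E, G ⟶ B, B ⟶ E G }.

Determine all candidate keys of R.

{B}, {G}

{B}⁺: B→EG adds E, G → {B, E, G}.
{G}⁺: G→E adds E; G→B adds B → {B, E, G}.
Any other superkey contains one of these as a subset, so there are no further candidate keys.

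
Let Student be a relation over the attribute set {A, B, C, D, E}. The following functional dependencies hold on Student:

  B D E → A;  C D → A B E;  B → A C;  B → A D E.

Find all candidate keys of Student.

{B}⁺: B→AC adds A, C; B→ADE adds D, E → {A, B, C, D, E}.
{C, D}⁺: CD→ABE adds A, B, E → {A, B, C, D, E}. Minimal: {D}⁺ = {D}; {C}⁺ = {C} — none reach the full schema.

(B), (C, D)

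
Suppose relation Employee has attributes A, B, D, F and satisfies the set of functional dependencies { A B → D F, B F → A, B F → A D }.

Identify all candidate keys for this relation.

AB; BF

{A, B}⁺: AB→DF adds D, F → {A, B, D, F}.
{B, F}⁺: BF→A adds A; BF→AD adds D → {A, B, D, F}.
Any other superkey contains one of these as a subset, so there are no further candidate keys.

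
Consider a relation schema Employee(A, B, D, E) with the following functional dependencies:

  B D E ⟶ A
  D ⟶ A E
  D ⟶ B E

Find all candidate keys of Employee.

Attribute D never appears on the right-hand side of any dependency, so D must belong to every candidate key.
{D}⁺ = {A, B, D, E}, which is all of the schema, so {D} is the only candidate key.

D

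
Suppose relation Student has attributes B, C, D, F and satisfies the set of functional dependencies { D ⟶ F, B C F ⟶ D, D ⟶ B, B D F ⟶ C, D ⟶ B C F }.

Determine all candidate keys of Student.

{D}⁺: D→F adds F; D→B adds B; BDF→C adds C → {B, C, D, F}.
{B, C, F}⁺: BCF→D adds D → {B, C, D, F}. Minimal: {C, F}⁺ = {C, F}; {B, F}⁺ = {B, F}; {B, C}⁺ = {B, C} — none reach the full schema.

D, BCF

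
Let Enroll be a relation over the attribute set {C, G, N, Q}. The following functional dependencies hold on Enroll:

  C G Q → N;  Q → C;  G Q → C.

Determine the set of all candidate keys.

{G, Q}⁺: Q→C adds C; CGQ→N adds N → {C, G, N, Q}.

{G, Q}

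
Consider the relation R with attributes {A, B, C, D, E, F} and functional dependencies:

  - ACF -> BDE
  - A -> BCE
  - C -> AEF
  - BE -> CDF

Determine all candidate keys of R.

A; C; BE

{A}⁺: A→BCE adds B, C, E; C→AEF adds F; BE→CDF adds D → {A, B, C, D, E, F}.
{C}⁺: C→AEF adds A, E, F; ACF→BDE adds B, D → {A, B, C, D, E, F}.
{B, E}⁺: BE→CDF adds C, D, F; C→AEF adds A → {A, B, C, D, E, F}. Minimal: {E}⁺ = {E}; {B}⁺ = {B} — none reach the full schema.
Any other superkey contains one of these as a subset, so there are no further candidate keys.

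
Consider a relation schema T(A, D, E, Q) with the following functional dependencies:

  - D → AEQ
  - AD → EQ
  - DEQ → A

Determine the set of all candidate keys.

{D}

Attribute D never appears on the right-hand side of any dependency, so D must belong to every candidate key.
{D}⁺ = {A, D, E, Q}, which is all of the schema, so {D} is the only candidate key.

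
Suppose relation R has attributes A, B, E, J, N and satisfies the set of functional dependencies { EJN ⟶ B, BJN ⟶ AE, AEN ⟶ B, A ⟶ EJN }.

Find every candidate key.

{A}; {B, J, N}; {E, J, N}

{A}⁺: A→EJN adds E, J, N; EJN→B adds B → {A, B, E, J, N}.
{B, J, N}⁺: BJN→AE adds A, E → {A, B, E, J, N}.
{E, J, N}⁺: EJN→B adds B; BJN→AE adds A → {A, B, E, J, N}.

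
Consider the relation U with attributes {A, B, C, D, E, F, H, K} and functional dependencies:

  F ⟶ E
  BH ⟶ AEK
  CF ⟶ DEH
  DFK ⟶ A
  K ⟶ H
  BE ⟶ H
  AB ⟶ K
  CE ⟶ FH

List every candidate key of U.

Attributes B, C never appear on any right-hand side, so every candidate key must contain {B, C}.
{B, C}⁺ = {B, C}, which is not all of the schema, so we must add further attributes.
{A, B, C}⁺: AB→K adds K; K→H adds H; BH→AEK adds E; CE→FH adds F; CF→DEH adds D → {A, B, C, D, E, F, H, K}.
{B, C, E}⁺: BE→H adds H; CE→FH adds F; BH→AEK adds A, K; CF→DEH adds D → {A, B, C, D, E, F, H, K}.
{B, C, F}⁺: F→E adds E; CF→DEH adds D, H; BH→AEK adds A, K → {A, B, C, D, E, F, H, K}.
{B, C, H}⁺: BH→AEK adds A, E, K; CE→FH adds F; CF→DEH adds D → {A, B, C, D, E, F, H, K}.
{B, C, K}⁺: K→H adds H; BH→AEK adds A, E; CE→FH adds F; CF→DEH adds D → {A, B, C, D, E, F, H, K}.
Any other superkey contains one of these as a subset, so there are no further candidate keys.

{A, B, C}, {B, C, E}, {B, C, F}, {B, C, H}, {B, C, K}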